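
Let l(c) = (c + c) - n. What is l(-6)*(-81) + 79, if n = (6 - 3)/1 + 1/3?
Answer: 1321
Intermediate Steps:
n = 10/3 (n = 3*1 + 1*(⅓) = 3 + ⅓ = 10/3 ≈ 3.3333)
l(c) = -10/3 + 2*c (l(c) = (c + c) - 1*10/3 = 2*c - 10/3 = -10/3 + 2*c)
l(-6)*(-81) + 79 = (-10/3 + 2*(-6))*(-81) + 79 = (-10/3 - 12)*(-81) + 79 = -46/3*(-81) + 79 = 1242 + 79 = 1321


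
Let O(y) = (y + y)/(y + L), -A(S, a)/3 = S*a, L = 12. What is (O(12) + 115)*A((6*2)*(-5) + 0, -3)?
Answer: -62640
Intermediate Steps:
A(S, a) = -3*S*a
O(y) = 2*y/(12 + y) (O(y) = (y + y)/(y + 12) = (2*y)/(12 + y) = 2*y/(12 + y))
(O(12) + 115)*A((6*2)*(-5) + 0, -3) = (2*12/(12 + 12) + 115)*(-3*((6*2)*(-5) + 0)*(-3)) = (2*12/24 + 115)*(-3*(12*(-5) + 0)*(-3)) = (2*12*(1/24) + 115)*(-3*(-60 + 0)*(-3)) = (1 + 115)*(-3*(-60)*(-3)) = 116*(-540) = -62640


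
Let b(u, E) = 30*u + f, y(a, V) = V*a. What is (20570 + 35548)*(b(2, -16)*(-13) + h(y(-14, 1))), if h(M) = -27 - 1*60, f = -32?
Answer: -25309218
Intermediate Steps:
h(M) = -87 (h(M) = -27 - 60 = -87)
b(u, E) = -32 + 30*u (b(u, E) = 30*u - 32 = -32 + 30*u)
(20570 + 35548)*(b(2, -16)*(-13) + h(y(-14, 1))) = (20570 + 35548)*((-32 + 30*2)*(-13) - 87) = 56118*((-32 + 60)*(-13) - 87) = 56118*(28*(-13) - 87) = 56118*(-364 - 87) = 56118*(-451) = -25309218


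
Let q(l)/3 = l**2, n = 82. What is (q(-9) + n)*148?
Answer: 48100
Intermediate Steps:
q(l) = 3*l**2
(q(-9) + n)*148 = (3*(-9)**2 + 82)*148 = (3*81 + 82)*148 = (243 + 82)*148 = 325*148 = 48100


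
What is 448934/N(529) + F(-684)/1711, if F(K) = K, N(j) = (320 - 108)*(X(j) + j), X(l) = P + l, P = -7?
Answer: 307861333/190615666 ≈ 1.6151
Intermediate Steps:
X(l) = -7 + l
N(j) = -1484 + 424*j (N(j) = (320 - 108)*((-7 + j) + j) = 212*(-7 + 2*j) = -1484 + 424*j)
448934/N(529) + F(-684)/1711 = 448934/(-1484 + 424*529) - 684/1711 = 448934/(-1484 + 224296) - 684*1/1711 = 448934/222812 - 684/1711 = 448934*(1/222812) - 684/1711 = 224467/111406 - 684/1711 = 307861333/190615666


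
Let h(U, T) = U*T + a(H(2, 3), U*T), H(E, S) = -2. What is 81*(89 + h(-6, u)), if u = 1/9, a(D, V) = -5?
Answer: 6750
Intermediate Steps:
u = ⅑ ≈ 0.11111
h(U, T) = -5 + T*U (h(U, T) = U*T - 5 = T*U - 5 = -5 + T*U)
81*(89 + h(-6, u)) = 81*(89 + (-5 + (⅑)*(-6))) = 81*(89 + (-5 - ⅔)) = 81*(89 - 17/3) = 81*(250/3) = 6750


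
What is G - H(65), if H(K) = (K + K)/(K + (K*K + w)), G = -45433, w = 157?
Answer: -202040681/4447 ≈ -45433.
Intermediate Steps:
H(K) = 2*K/(157 + K + K²) (H(K) = (K + K)/(K + (K*K + 157)) = (2*K)/(K + (K² + 157)) = (2*K)/(K + (157 + K²)) = (2*K)/(157 + K + K²) = 2*K/(157 + K + K²))
G - H(65) = -45433 - 2*65/(157 + 65 + 65²) = -45433 - 2*65/(157 + 65 + 4225) = -45433 - 2*65/4447 = -45433 - 1*130/4447 = -45433 - 130/4447 = -202040681/4447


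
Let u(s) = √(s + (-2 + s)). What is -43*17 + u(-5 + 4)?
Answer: -731 + 2*I ≈ -731.0 + 2.0*I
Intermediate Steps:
u(s) = √(-2 + 2*s)
-43*17 + u(-5 + 4) = -43*17 + √(-2 + 2*(-5 + 4)) = -731 + √(-2 + 2*(-1)) = -731 + √(-2 - 2) = -731 + √(-4) = -731 + 2*I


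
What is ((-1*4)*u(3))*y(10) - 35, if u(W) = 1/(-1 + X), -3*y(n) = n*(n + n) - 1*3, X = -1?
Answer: -499/3 ≈ -166.33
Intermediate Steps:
y(n) = 1 - 2*n²/3 (y(n) = -(n*(n + n) - 1*3)/3 = -(n*(2*n) - 3)/3 = -(2*n² - 3)/3 = -(-3 + 2*n²)/3 = 1 - 2*n²/3)
u(W) = -½ (u(W) = 1/(-1 - 1) = 1/(-2) = -½)
((-1*4)*u(3))*y(10) - 35 = (-1*4*(-½))*(1 - ⅔*10²) - 35 = (-4*(-½))*(1 - ⅔*100) - 35 = 2*(1 - 200/3) - 35 = 2*(-197/3) - 35 = -394/3 - 35 = -499/3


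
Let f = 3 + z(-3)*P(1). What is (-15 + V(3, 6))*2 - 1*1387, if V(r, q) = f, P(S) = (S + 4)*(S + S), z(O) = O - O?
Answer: -1411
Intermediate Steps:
z(O) = 0
P(S) = 2*S*(4 + S) (P(S) = (4 + S)*(2*S) = 2*S*(4 + S))
f = 3 (f = 3 + 0*(2*1*(4 + 1)) = 3 + 0*(2*1*5) = 3 + 0*10 = 3 + 0 = 3)
V(r, q) = 3
(-15 + V(3, 6))*2 - 1*1387 = (-15 + 3)*2 - 1*1387 = -12*2 - 1387 = -24 - 1387 = -1411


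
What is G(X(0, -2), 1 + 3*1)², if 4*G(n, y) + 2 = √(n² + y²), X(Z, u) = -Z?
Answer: ¼ ≈ 0.25000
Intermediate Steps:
G(n, y) = -½ + √(n² + y²)/4
G(X(0, -2), 1 + 3*1)² = (-½ + √((-1*0)² + (1 + 3*1)²)/4)² = (-½ + √(0² + (1 + 3)²)/4)² = (-½ + √(0 + 4²)/4)² = (-½ + √(0 + 16)/4)² = (-½ + √16/4)² = (-½ + (¼)*4)² = (-½ + 1)² = (½)² = ¼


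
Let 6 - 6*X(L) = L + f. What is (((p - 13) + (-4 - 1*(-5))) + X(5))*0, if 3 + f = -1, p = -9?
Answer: 0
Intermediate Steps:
f = -4 (f = -3 - 1 = -4)
X(L) = 5/3 - L/6 (X(L) = 1 - (L - 4)/6 = 1 - (-4 + L)/6 = 1 + (⅔ - L/6) = 5/3 - L/6)
(((p - 13) + (-4 - 1*(-5))) + X(5))*0 = (((-9 - 13) + (-4 - 1*(-5))) + (5/3 - ⅙*5))*0 = ((-22 + (-4 + 5)) + (5/3 - ⅚))*0 = ((-22 + 1) + ⅚)*0 = (-21 + ⅚)*0 = -121/6*0 = 0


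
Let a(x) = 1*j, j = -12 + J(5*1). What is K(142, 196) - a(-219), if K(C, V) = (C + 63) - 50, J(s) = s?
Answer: 162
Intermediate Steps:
K(C, V) = 13 + C (K(C, V) = (63 + C) - 50 = 13 + C)
j = -7 (j = -12 + 5*1 = -12 + 5 = -7)
a(x) = -7 (a(x) = 1*(-7) = -7)
K(142, 196) - a(-219) = (13 + 142) - 1*(-7) = 155 + 7 = 162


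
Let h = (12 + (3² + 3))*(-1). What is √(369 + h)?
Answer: √345 ≈ 18.574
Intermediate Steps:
h = -24 (h = (12 + (9 + 3))*(-1) = (12 + 12)*(-1) = 24*(-1) = -24)
√(369 + h) = √(369 - 24) = √345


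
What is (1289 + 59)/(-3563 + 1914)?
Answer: -1348/1649 ≈ -0.81746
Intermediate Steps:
(1289 + 59)/(-3563 + 1914) = 1348/(-1649) = 1348*(-1/1649) = -1348/1649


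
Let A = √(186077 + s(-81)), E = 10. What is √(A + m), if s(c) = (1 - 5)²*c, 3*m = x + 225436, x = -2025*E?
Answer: √(615558 + 9*√184781)/3 ≈ 262.35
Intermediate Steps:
x = -20250 (x = -2025*10 = -20250)
m = 205186/3 (m = (-20250 + 225436)/3 = (⅓)*205186 = 205186/3 ≈ 68395.)
s(c) = 16*c (s(c) = (-4)²*c = 16*c)
A = √184781 (A = √(186077 + 16*(-81)) = √(186077 - 1296) = √184781 ≈ 429.86)
√(A + m) = √(√184781 + 205186/3) = √(205186/3 + √184781)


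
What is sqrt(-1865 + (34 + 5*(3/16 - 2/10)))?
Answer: I*sqrt(29297)/4 ≈ 42.791*I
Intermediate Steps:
sqrt(-1865 + (34 + 5*(3/16 - 2/10))) = sqrt(-1865 + (34 + 5*(3*(1/16) - 2*1/10))) = sqrt(-1865 + (34 + 5*(3/16 - 1/5))) = sqrt(-1865 + (34 + 5*(-1/80))) = sqrt(-1865 + (34 - 1/16)) = sqrt(-1865 + 543/16) = sqrt(-29297/16) = I*sqrt(29297)/4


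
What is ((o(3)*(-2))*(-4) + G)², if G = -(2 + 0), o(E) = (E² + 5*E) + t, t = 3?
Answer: 45796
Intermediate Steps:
o(E) = 3 + E² + 5*E (o(E) = (E² + 5*E) + 3 = 3 + E² + 5*E)
G = -2 (G = -1*2 = -2)
((o(3)*(-2))*(-4) + G)² = (((3 + 3² + 5*3)*(-2))*(-4) - 2)² = (((3 + 9 + 15)*(-2))*(-4) - 2)² = ((27*(-2))*(-4) - 2)² = (-54*(-4) - 2)² = (216 - 2)² = 214² = 45796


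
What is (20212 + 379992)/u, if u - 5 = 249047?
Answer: 100051/62263 ≈ 1.6069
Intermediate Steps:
u = 249052 (u = 5 + 249047 = 249052)
(20212 + 379992)/u = (20212 + 379992)/249052 = 400204*(1/249052) = 100051/62263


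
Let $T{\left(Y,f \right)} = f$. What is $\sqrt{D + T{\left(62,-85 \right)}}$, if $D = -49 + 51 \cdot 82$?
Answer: $4 \sqrt{253} \approx 63.624$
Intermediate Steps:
$D = 4133$ ($D = -49 + 4182 = 4133$)
$\sqrt{D + T{\left(62,-85 \right)}} = \sqrt{4133 - 85} = \sqrt{4048} = 4 \sqrt{253}$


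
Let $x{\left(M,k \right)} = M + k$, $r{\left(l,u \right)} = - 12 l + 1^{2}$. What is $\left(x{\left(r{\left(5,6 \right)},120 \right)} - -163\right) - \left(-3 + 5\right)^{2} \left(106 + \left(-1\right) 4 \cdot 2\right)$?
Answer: $-168$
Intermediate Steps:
$r{\left(l,u \right)} = 1 - 12 l$ ($r{\left(l,u \right)} = - 12 l + 1 = 1 - 12 l$)
$\left(x{\left(r{\left(5,6 \right)},120 \right)} - -163\right) - \left(-3 + 5\right)^{2} \left(106 + \left(-1\right) 4 \cdot 2\right) = \left(\left(\left(1 - 60\right) + 120\right) - -163\right) - \left(-3 + 5\right)^{2} \left(106 + \left(-1\right) 4 \cdot 2\right) = \left(\left(\left(1 - 60\right) + 120\right) + 163\right) - 2^{2} \left(106 - 8\right) = \left(\left(-59 + 120\right) + 163\right) - 4 \left(106 - 8\right) = \left(61 + 163\right) - 4 \cdot 98 = 224 - 392 = -168$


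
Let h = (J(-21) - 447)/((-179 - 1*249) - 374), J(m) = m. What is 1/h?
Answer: 401/234 ≈ 1.7137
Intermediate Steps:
h = 234/401 (h = (-21 - 447)/((-179 - 1*249) - 374) = -468/((-179 - 249) - 374) = -468/(-428 - 374) = -468/(-802) = -468*(-1/802) = 234/401 ≈ 0.58354)
1/h = 1/(234/401) = 401/234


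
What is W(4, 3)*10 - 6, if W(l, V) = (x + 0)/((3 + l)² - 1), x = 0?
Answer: -6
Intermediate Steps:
W(l, V) = 0 (W(l, V) = (0 + 0)/((3 + l)² - 1) = 0/(-1 + (3 + l)²) = 0)
W(4, 3)*10 - 6 = 0*10 - 6 = 0 - 6 = -6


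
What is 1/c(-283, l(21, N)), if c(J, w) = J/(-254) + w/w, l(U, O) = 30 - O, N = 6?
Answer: 254/537 ≈ 0.47300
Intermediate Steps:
c(J, w) = 1 - J/254 (c(J, w) = J*(-1/254) + 1 = -J/254 + 1 = 1 - J/254)
1/c(-283, l(21, N)) = 1/(1 - 1/254*(-283)) = 1/(1 + 283/254) = 1/(537/254) = 254/537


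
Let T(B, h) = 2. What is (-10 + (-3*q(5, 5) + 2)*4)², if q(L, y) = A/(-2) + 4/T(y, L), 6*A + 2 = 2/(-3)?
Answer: 7396/9 ≈ 821.78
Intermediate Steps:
A = -4/9 (A = -⅓ + (2/(-3))/6 = -⅓ + (2*(-⅓))/6 = -⅓ + (⅙)*(-⅔) = -⅓ - ⅑ = -4/9 ≈ -0.44444)
q(L, y) = 20/9 (q(L, y) = -4/9/(-2) + 4/2 = -4/9*(-½) + 4*(½) = 2/9 + 2 = 20/9)
(-10 + (-3*q(5, 5) + 2)*4)² = (-10 + (-3*20/9 + 2)*4)² = (-10 + (-20/3 + 2)*4)² = (-10 - 14/3*4)² = (-10 - 56/3)² = (-86/3)² = 7396/9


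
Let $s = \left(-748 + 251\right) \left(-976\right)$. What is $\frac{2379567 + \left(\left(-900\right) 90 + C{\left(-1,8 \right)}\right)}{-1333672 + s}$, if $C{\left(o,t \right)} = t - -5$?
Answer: $- \frac{114929}{42430} \approx -2.7087$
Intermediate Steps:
$C{\left(o,t \right)} = 5 + t$ ($C{\left(o,t \right)} = t + 5 = 5 + t$)
$s = 485072$ ($s = \left(-497\right) \left(-976\right) = 485072$)
$\frac{2379567 + \left(\left(-900\right) 90 + C{\left(-1,8 \right)}\right)}{-1333672 + s} = \frac{2379567 + \left(\left(-900\right) 90 + \left(5 + 8\right)\right)}{-1333672 + 485072} = \frac{2379567 + \left(-81000 + 13\right)}{-848600} = \left(2379567 - 80987\right) \left(- \frac{1}{848600}\right) = 2298580 \left(- \frac{1}{848600}\right) = - \frac{114929}{42430}$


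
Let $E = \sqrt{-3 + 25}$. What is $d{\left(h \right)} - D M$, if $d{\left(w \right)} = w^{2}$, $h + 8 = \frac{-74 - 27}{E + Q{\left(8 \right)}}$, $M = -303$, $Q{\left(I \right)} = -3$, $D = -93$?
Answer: $- \frac{4372180}{169} + \frac{82214 \sqrt{22}}{169} \approx -23589.0$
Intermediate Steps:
$E = \sqrt{22} \approx 4.6904$
$h = -8 - \frac{101}{-3 + \sqrt{22}}$ ($h = -8 + \frac{-74 - 27}{\sqrt{22} - 3} = -8 - \frac{101}{-3 + \sqrt{22}} \approx -67.749$)
$d{\left(h \right)} - D M = \left(- \frac{407}{13} - \frac{101 \sqrt{22}}{13}\right)^{2} - \left(-93\right) \left(-303\right) = \left(- \frac{407}{13} - \frac{101 \sqrt{22}}{13}\right)^{2} - 28179 = -28179 + \left(- \frac{407}{13} - \frac{101 \sqrt{22}}{13}\right)^{2}$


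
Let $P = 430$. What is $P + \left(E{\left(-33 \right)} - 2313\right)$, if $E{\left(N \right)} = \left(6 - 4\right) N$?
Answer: $-1949$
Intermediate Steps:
$E{\left(N \right)} = 2 N$ ($E{\left(N \right)} = \left(6 - 4\right) N = 2 N$)
$P + \left(E{\left(-33 \right)} - 2313\right) = 430 + \left(2 \left(-33\right) - 2313\right) = 430 - 2379 = -1949$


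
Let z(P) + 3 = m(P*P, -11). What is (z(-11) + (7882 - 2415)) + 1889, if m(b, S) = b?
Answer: 7474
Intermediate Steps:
z(P) = -3 + P**2 (z(P) = -3 + P*P = -3 + P**2)
(z(-11) + (7882 - 2415)) + 1889 = ((-3 + (-11)**2) + (7882 - 2415)) + 1889 = ((-3 + 121) + 5467) + 1889 = (118 + 5467) + 1889 = 5585 + 1889 = 7474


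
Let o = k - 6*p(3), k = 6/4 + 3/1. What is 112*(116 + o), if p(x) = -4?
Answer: 16184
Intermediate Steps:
k = 9/2 (k = 6*(¼) + 3*1 = 3/2 + 3 = 9/2 ≈ 4.5000)
o = 57/2 (o = 9/2 - 6*(-4) = 9/2 + 24 = 57/2 ≈ 28.500)
112*(116 + o) = 112*(116 + 57/2) = 112*(289/2) = 16184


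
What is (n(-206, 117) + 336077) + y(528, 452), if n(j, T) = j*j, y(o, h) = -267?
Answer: 378246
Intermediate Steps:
n(j, T) = j**2
(n(-206, 117) + 336077) + y(528, 452) = ((-206)**2 + 336077) - 267 = (42436 + 336077) - 267 = 378513 - 267 = 378246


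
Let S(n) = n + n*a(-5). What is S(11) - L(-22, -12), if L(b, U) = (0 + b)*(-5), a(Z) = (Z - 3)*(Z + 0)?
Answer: 341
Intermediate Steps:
a(Z) = Z*(-3 + Z) (a(Z) = (-3 + Z)*Z = Z*(-3 + Z))
L(b, U) = -5*b (L(b, U) = b*(-5) = -5*b)
S(n) = 41*n (S(n) = n + n*(-5*(-3 - 5)) = n + n*(-5*(-8)) = n + n*40 = n + 40*n = 41*n)
S(11) - L(-22, -12) = 41*11 - (-5)*(-22) = 451 - 1*110 = 451 - 110 = 341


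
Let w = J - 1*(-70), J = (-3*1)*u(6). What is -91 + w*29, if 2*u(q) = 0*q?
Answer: 1939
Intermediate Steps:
u(q) = 0 (u(q) = (0*q)/2 = (½)*0 = 0)
J = 0 (J = -3*1*0 = -3*0 = 0)
w = 70 (w = 0 - 1*(-70) = 0 + 70 = 70)
-91 + w*29 = -91 + 70*29 = -91 + 2030 = 1939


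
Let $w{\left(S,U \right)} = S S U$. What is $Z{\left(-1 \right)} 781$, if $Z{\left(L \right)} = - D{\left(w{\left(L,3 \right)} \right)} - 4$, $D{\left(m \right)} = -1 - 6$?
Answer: $2343$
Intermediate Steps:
$w{\left(S,U \right)} = U S^{2}$ ($w{\left(S,U \right)} = S^{2} U = U S^{2}$)
$D{\left(m \right)} = -7$ ($D{\left(m \right)} = -1 - 6 = -7$)
$Z{\left(L \right)} = 3$ ($Z{\left(L \right)} = \left(-1\right) \left(-7\right) - 4 = 7 - 4 = 3$)
$Z{\left(-1 \right)} 781 = 3 \cdot 781 = 2343$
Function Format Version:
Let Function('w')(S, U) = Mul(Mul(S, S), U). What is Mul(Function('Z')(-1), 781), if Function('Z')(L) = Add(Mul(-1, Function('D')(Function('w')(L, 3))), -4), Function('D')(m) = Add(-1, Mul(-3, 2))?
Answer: 2343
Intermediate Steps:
Function('w')(S, U) = Mul(U, Pow(S, 2)) (Function('w')(S, U) = Mul(Pow(S, 2), U) = Mul(U, Pow(S, 2)))
Function('D')(m) = -7 (Function('D')(m) = Add(-1, -6) = -7)
Function('Z')(L) = 3 (Function('Z')(L) = Add(Mul(-1, -7), -4) = Add(7, -4) = 3)
Mul(Function('Z')(-1), 781) = Mul(3, 781) = 2343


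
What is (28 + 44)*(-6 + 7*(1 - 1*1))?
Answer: -432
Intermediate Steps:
(28 + 44)*(-6 + 7*(1 - 1*1)) = 72*(-6 + 7*(1 - 1)) = 72*(-6 + 7*0) = 72*(-6 + 0) = 72*(-6) = -432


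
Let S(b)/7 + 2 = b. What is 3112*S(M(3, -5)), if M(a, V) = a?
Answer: 21784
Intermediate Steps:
S(b) = -14 + 7*b
3112*S(M(3, -5)) = 3112*(-14 + 7*3) = 3112*(-14 + 21) = 3112*7 = 21784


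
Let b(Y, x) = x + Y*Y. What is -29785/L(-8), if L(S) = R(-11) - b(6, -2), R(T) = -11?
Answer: 5957/9 ≈ 661.89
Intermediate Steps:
b(Y, x) = x + Y²
L(S) = -45 (L(S) = -11 - (-2 + 6²) = -11 - (-2 + 36) = -11 - 1*34 = -11 - 34 = -45)
-29785/L(-8) = -29785/(-45) = -29785*(-1/45) = 5957/9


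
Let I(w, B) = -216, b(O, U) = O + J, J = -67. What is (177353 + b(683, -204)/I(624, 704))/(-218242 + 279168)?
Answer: 2394227/822501 ≈ 2.9109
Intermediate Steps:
b(O, U) = -67 + O (b(O, U) = O - 67 = -67 + O)
(177353 + b(683, -204)/I(624, 704))/(-218242 + 279168) = (177353 + (-67 + 683)/(-216))/(-218242 + 279168) = (177353 + 616*(-1/216))/60926 = (177353 - 77/27)*(1/60926) = (4788454/27)*(1/60926) = 2394227/822501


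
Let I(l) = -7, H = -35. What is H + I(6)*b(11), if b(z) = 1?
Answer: -42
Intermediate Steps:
H + I(6)*b(11) = -35 - 7*1 = -35 - 7 = -42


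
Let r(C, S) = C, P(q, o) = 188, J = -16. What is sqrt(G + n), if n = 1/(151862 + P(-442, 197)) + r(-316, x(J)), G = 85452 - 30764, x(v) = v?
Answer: sqrt(50281491139282)/30410 ≈ 233.18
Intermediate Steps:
G = 54688
n = -48047799/152050 (n = 1/(151862 + 188) - 316 = 1/152050 - 316 = -48047799/152050 ≈ -316.00)
sqrt(G + n) = sqrt(54688 - 48047799/152050) = sqrt(8267262601/152050) = sqrt(50281491139282)/30410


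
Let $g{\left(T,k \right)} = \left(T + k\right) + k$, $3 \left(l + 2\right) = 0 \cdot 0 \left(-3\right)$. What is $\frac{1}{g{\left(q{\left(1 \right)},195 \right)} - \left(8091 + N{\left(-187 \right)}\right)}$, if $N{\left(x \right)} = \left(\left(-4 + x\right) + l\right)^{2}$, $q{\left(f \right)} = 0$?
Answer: $- \frac{1}{44950} \approx -2.2247 \cdot 10^{-5}$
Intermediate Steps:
$l = -2$ ($l = -2 + \frac{0 \cdot 0 \left(-3\right)}{3} = -2 + \frac{0 \left(-3\right)}{3} = -2 + \frac{1}{3} \cdot 0 = -2 + 0 = -2$)
$g{\left(T,k \right)} = T + 2 k$
$N{\left(x \right)} = \left(-6 + x\right)^{2}$ ($N{\left(x \right)} = \left(\left(-4 + x\right) - 2\right)^{2} = \left(-6 + x\right)^{2}$)
$\frac{1}{g{\left(q{\left(1 \right)},195 \right)} - \left(8091 + N{\left(-187 \right)}\right)} = \frac{1}{\left(0 + 2 \cdot 195\right) - \left(8091 + \left(-6 - 187\right)^{2}\right)} = \frac{1}{\left(0 + 390\right) - 45340} = \frac{1}{390 - 45340} = \frac{1}{-44950} = - \frac{1}{44950}$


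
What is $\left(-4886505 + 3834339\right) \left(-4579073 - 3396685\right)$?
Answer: $8391821391828$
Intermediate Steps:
$\left(-4886505 + 3834339\right) \left(-4579073 - 3396685\right) = \left(-1052166\right) \left(-7975758\right) = 8391821391828$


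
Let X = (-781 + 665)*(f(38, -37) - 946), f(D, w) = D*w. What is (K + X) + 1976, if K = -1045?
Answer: 273763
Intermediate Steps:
X = 272832 (X = (-781 + 665)*(38*(-37) - 946) = -116*(-1406 - 946) = -116*(-2352) = 272832)
(K + X) + 1976 = (-1045 + 272832) + 1976 = 271787 + 1976 = 273763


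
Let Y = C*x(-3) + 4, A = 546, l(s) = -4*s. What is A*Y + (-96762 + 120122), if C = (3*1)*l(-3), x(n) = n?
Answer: -33424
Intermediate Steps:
C = 36 (C = (3*1)*(-4*(-3)) = 3*12 = 36)
Y = -104 (Y = 36*(-3) + 4 = -108 + 4 = -104)
A*Y + (-96762 + 120122) = 546*(-104) + (-96762 + 120122) = -56784 + 23360 = -33424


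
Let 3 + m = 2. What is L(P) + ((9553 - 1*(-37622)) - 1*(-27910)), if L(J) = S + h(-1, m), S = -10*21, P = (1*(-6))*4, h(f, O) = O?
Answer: 74874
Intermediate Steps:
m = -1 (m = -3 + 2 = -1)
P = -24 (P = -6*4 = -24)
S = -210
L(J) = -211 (L(J) = -210 - 1 = -211)
L(P) + ((9553 - 1*(-37622)) - 1*(-27910)) = -211 + ((9553 - 1*(-37622)) - 1*(-27910)) = -211 + ((9553 + 37622) + 27910) = -211 + (47175 + 27910) = -211 + 75085 = 74874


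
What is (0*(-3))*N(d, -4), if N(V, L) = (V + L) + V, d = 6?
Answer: 0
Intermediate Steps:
N(V, L) = L + 2*V (N(V, L) = (L + V) + V = L + 2*V)
(0*(-3))*N(d, -4) = (0*(-3))*(-4 + 2*6) = 0*(-4 + 12) = 0*8 = 0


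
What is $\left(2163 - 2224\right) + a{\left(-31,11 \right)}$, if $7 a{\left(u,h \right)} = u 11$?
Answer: $- \frac{768}{7} \approx -109.71$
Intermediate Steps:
$a{\left(u,h \right)} = \frac{11 u}{7}$ ($a{\left(u,h \right)} = \frac{u 11}{7} = \frac{11 u}{7}$)
$\left(2163 - 2224\right) + a{\left(-31,11 \right)} = \left(2163 - 2224\right) + \frac{11}{7} \left(-31\right) = -61 - \frac{341}{7} = - \frac{768}{7}$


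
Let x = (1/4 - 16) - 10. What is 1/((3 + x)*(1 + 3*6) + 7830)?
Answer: 4/29591 ≈ 0.00013518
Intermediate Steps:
x = -103/4 (x = (¼ - 16) - 10 = -63/4 - 10 = -103/4 ≈ -25.750)
1/((3 + x)*(1 + 3*6) + 7830) = 1/((3 - 103/4)*(1 + 3*6) + 7830) = 1/(-91*(1 + 18)/4 + 7830) = 1/(-91/4*19 + 7830) = 1/(-1729/4 + 7830) = 1/(29591/4) = 4/29591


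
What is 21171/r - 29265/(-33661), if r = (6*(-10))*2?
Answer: -236375077/1346440 ≈ -175.56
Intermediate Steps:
r = -120 (r = -60*2 = -120)
21171/r - 29265/(-33661) = 21171/(-120) - 29265/(-33661) = 21171*(-1/120) - 29265*(-1/33661) = -7057/40 + 29265/33661 = -236375077/1346440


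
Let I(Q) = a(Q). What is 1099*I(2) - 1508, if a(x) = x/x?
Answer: -409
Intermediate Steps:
a(x) = 1
I(Q) = 1
1099*I(2) - 1508 = 1099*1 - 1508 = 1099 - 1508 = -409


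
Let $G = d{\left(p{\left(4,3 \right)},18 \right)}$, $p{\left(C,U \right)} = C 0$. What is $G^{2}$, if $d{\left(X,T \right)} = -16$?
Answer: $256$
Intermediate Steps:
$p{\left(C,U \right)} = 0$
$G = -16$
$G^{2} = \left(-16\right)^{2} = 256$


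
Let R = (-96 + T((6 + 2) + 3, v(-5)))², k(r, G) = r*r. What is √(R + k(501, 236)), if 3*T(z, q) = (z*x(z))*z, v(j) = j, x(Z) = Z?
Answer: √3346858/3 ≈ 609.81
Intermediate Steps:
k(r, G) = r²
T(z, q) = z³/3 (T(z, q) = ((z*z)*z)/3 = (z²*z)/3 = z³/3)
R = 1087849/9 (R = (-96 + ((6 + 2) + 3)³/3)² = (-96 + (8 + 3)³/3)² = (-96 + (⅓)*11³)² = (-96 + (⅓)*1331)² = (-96 + 1331/3)² = (1043/3)² = 1087849/9 ≈ 1.2087e+5)
√(R + k(501, 236)) = √(1087849/9 + 501²) = √(1087849/9 + 251001) = √(3346858/9) = √3346858/3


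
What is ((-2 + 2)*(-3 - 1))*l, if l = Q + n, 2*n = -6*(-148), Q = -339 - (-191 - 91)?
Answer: 0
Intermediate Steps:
Q = -57 (Q = -339 - 1*(-282) = -339 + 282 = -57)
n = 444 (n = (-6*(-148))/2 = (1/2)*888 = 444)
l = 387 (l = -57 + 444 = 387)
((-2 + 2)*(-3 - 1))*l = ((-2 + 2)*(-3 - 1))*387 = (0*(-4))*387 = 0*387 = 0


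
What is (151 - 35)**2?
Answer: 13456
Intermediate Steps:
(151 - 35)**2 = 116**2 = 13456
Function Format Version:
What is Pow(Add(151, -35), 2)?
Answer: 13456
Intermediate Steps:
Pow(Add(151, -35), 2) = Pow(116, 2) = 13456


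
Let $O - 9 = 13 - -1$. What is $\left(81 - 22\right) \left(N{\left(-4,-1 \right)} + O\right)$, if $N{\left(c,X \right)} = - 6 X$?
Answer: $1711$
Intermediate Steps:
$O = 23$ ($O = 9 + \left(13 - -1\right) = 9 + \left(13 + 1\right) = 9 + 14 = 23$)
$\left(81 - 22\right) \left(N{\left(-4,-1 \right)} + O\right) = \left(81 - 22\right) \left(\left(-6\right) \left(-1\right) + 23\right) = 59 \left(6 + 23\right) = 59 \cdot 29 = 1711$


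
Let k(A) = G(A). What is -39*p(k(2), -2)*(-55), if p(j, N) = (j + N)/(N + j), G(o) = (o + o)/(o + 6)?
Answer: 2145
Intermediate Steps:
G(o) = 2*o/(6 + o) (G(o) = (2*o)/(6 + o) = 2*o/(6 + o))
k(A) = 2*A/(6 + A)
p(j, N) = 1 (p(j, N) = (N + j)/(N + j) = 1)
-39*p(k(2), -2)*(-55) = -39*1*(-55) = -39*(-55) = 2145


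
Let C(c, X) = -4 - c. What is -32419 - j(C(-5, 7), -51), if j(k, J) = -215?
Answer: -32204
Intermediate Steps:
-32419 - j(C(-5, 7), -51) = -32419 - 1*(-215) = -32419 + 215 = -32204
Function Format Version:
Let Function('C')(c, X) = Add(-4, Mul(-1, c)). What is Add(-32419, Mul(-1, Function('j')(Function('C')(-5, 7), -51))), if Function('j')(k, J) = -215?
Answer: -32204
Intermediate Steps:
Add(-32419, Mul(-1, Function('j')(Function('C')(-5, 7), -51))) = Add(-32419, Mul(-1, -215)) = Add(-32419, 215) = -32204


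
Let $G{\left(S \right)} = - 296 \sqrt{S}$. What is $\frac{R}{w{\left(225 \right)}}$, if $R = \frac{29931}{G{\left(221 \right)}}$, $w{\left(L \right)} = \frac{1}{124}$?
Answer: $- \frac{927861 \sqrt{221}}{16354} \approx -843.44$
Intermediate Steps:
$w{\left(L \right)} = \frac{1}{124}$
$R = - \frac{29931 \sqrt{221}}{65416}$ ($R = \frac{29931}{\left(-296\right) \sqrt{221}} = 29931 \left(- \frac{\sqrt{221}}{65416}\right) = - \frac{29931 \sqrt{221}}{65416} \approx -6.8019$)
$\frac{R}{w{\left(225 \right)}} = - \frac{29931 \sqrt{221}}{65416} \frac{1}{\frac{1}{124}} = - \frac{29931 \sqrt{221}}{65416} \cdot 124 = - \frac{927861 \sqrt{221}}{16354}$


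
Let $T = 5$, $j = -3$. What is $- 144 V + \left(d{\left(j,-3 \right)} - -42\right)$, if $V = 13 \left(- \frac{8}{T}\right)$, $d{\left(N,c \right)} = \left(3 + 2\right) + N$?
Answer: $\frac{15196}{5} \approx 3039.2$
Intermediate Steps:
$d{\left(N,c \right)} = 5 + N$
$V = - \frac{104}{5}$ ($V = 13 \left(- \frac{8}{5}\right) = - \frac{104}{5} \approx -20.8$)
$- 144 V + \left(d{\left(j,-3 \right)} - -42\right) = \left(-144\right) \left(- \frac{104}{5}\right) + \left(\left(5 - 3\right) - -42\right) = \frac{14976}{5} + \left(2 + 42\right) = \frac{14976}{5} + 44 = \frac{15196}{5}$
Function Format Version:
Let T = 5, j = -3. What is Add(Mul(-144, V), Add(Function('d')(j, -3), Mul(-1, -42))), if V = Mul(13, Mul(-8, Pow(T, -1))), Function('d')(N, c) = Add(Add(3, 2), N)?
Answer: Rational(15196, 5) ≈ 3039.2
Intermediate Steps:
Function('d')(N, c) = Add(5, N)
V = Rational(-104, 5) (V = Mul(13, Mul(-8, Pow(5, -1))) = Mul(13, Mul(-8, Rational(1, 5))) = Mul(13, Rational(-8, 5)) = Rational(-104, 5) ≈ -20.800)
Add(Mul(-144, V), Add(Function('d')(j, -3), Mul(-1, -42))) = Add(Mul(-144, Rational(-104, 5)), Add(Add(5, -3), Mul(-1, -42))) = Add(Rational(14976, 5), Add(2, 42)) = Add(Rational(14976, 5), 44) = Rational(15196, 5)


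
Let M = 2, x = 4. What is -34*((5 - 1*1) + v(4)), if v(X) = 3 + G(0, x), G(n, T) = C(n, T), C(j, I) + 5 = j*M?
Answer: -68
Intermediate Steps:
C(j, I) = -5 + 2*j (C(j, I) = -5 + j*2 = -5 + 2*j)
G(n, T) = -5 + 2*n
v(X) = -2 (v(X) = 3 + (-5 + 2*0) = 3 + (-5 + 0) = 3 - 5 = -2)
-34*((5 - 1*1) + v(4)) = -34*((5 - 1*1) - 2) = -34*((5 - 1) - 2) = -34*(4 - 2) = -34*2 = -68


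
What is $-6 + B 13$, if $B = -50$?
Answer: $-656$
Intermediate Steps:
$-6 + B 13 = -6 - 650 = -656$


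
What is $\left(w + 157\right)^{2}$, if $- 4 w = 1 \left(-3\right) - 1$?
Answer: $24964$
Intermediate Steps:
$w = 1$ ($w = - \frac{1 \left(-3\right) - 1}{4} = - \frac{-3 - 1}{4} = \left(- \frac{1}{4}\right) \left(-4\right) = 1$)
$\left(w + 157\right)^{2} = \left(1 + 157\right)^{2} = 158^{2} = 24964$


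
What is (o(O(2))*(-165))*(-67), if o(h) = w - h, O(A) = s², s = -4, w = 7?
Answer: -99495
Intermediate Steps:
O(A) = 16 (O(A) = (-4)² = 16)
o(h) = 7 - h
(o(O(2))*(-165))*(-67) = ((7 - 1*16)*(-165))*(-67) = ((7 - 16)*(-165))*(-67) = -9*(-165)*(-67) = 1485*(-67) = -99495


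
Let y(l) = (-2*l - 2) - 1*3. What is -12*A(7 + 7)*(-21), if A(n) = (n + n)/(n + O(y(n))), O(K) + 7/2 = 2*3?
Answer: 4704/11 ≈ 427.64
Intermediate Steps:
y(l) = -5 - 2*l (y(l) = (-2 - 2*l) - 3 = -5 - 2*l)
O(K) = 5/2 (O(K) = -7/2 + 2*3 = -7/2 + 6 = 5/2)
A(n) = 2*n/(5/2 + n) (A(n) = (n + n)/(n + 5/2) = (2*n)/(5/2 + n) = 2*n/(5/2 + n))
-12*A(7 + 7)*(-21) = -12*4*(7 + 7)/(5 + 2*(7 + 7))*(-21) = -12*4*14/(5 + 2*14)*(-21) = -12*4*14/(5 + 28)*(-21) = -12*4*14/33*(-21) = -12*4*14*(1/33)*(-21) = -224*(-21)/11 = -12*(-392/11) = 4704/11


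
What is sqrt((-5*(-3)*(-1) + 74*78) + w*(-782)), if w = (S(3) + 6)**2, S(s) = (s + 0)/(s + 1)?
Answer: I*sqrt(477966)/4 ≈ 172.84*I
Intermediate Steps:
S(s) = s/(1 + s)
w = 729/16 (w = (3/(1 + 3) + 6)**2 = (3/4 + 6)**2 = (27/4)**2 = 729/16 ≈ 45.563)
sqrt((-5*(-3)*(-1) + 74*78) + w*(-782)) = sqrt((-5*(-3)*(-1) + 74*78) + (729/16)*(-782)) = sqrt((15*(-1) + 5772) - 285039/8) = sqrt((-15 + 5772) - 285039/8) = sqrt(5757 - 285039/8) = sqrt(-238983/8) = I*sqrt(477966)/4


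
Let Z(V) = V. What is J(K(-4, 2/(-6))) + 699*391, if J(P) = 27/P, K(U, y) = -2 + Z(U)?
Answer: 546609/2 ≈ 2.7330e+5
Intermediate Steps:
K(U, y) = -2 + U
J(K(-4, 2/(-6))) + 699*391 = 27/(-2 - 4) + 699*391 = 27/(-6) + 273309 = 27*(-⅙) + 273309 = -9/2 + 273309 = 546609/2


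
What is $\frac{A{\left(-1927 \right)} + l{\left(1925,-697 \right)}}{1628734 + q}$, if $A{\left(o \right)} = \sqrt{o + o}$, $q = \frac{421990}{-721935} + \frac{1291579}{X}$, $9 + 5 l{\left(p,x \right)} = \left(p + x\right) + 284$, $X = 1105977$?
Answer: $\frac{80004039250599}{433484183401248155} + \frac{53229567033 i \sqrt{3854}}{86696836680249631} \approx 0.00018456 + 3.8116 \cdot 10^{-5} i$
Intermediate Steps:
$l{\left(p,x \right)} = 55 + \frac{p}{5} + \frac{x}{5}$ ($l{\left(p,x \right)} = - \frac{9}{5} + \frac{\left(p + x\right) + 284}{5} = - \frac{9}{5} + \frac{284 + p + x}{5} = - \frac{9}{5} + \left(\frac{284}{5} + \frac{p}{5} + \frac{x}{5}\right) = 55 + \frac{p}{5} + \frac{x}{5}$)
$q = \frac{31048323409}{53229567033}$ ($q = \frac{421990}{-721935} + \frac{1291579}{1105977} = 421990 \left(- \frac{1}{721935}\right) + 1291579 \cdot \frac{1}{1105977} = - \frac{84398}{144387} + \frac{1291579}{1105977} = \frac{31048323409}{53229567033} \approx 0.58329$)
$A{\left(o \right)} = \sqrt{2} \sqrt{o}$ ($A{\left(o \right)} = \sqrt{2 o} = \sqrt{2} \sqrt{o}$)
$\frac{A{\left(-1927 \right)} + l{\left(1925,-697 \right)}}{1628734 + q} = \frac{\sqrt{2} \sqrt{-1927} + \left(55 + \frac{1}{5} \cdot 1925 + \frac{1}{5} \left(-697\right)\right)}{1628734 + \frac{31048323409}{53229567033}} = \frac{\sqrt{2} i \sqrt{1927} + \left(55 + 385 - \frac{697}{5}\right)}{\frac{86696836680249631}{53229567033}} = \left(i \sqrt{3854} + \frac{1503}{5}\right) \frac{53229567033}{86696836680249631} = \left(\frac{1503}{5} + i \sqrt{3854}\right) \frac{53229567033}{86696836680249631} = \frac{80004039250599}{433484183401248155} + \frac{53229567033 i \sqrt{3854}}{86696836680249631}$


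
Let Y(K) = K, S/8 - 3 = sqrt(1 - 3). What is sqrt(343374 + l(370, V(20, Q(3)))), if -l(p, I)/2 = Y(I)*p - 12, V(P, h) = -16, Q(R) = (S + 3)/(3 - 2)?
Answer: 13*sqrt(2102) ≈ 596.02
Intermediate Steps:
S = 24 + 8*I*sqrt(2) (S = 24 + 8*sqrt(1 - 3) = 24 + 8*sqrt(-2) = 24 + 8*(I*sqrt(2)) = 24 + 8*I*sqrt(2) ≈ 24.0 + 11.314*I)
Q(R) = 27 + 8*I*sqrt(2) (Q(R) = ((24 + 8*I*sqrt(2)) + 3)/(3 - 2) = (27 + 8*I*sqrt(2))/1 = (27 + 8*I*sqrt(2))*1 = 27 + 8*I*sqrt(2))
l(p, I) = 24 - 2*I*p (l(p, I) = -2*(I*p - 12) = -2*(-12 + I*p) = 24 - 2*I*p)
sqrt(343374 + l(370, V(20, Q(3)))) = sqrt(343374 + (24 - 2*(-16)*370)) = sqrt(343374 + (24 + 11840)) = sqrt(343374 + 11864) = sqrt(355238) = 13*sqrt(2102)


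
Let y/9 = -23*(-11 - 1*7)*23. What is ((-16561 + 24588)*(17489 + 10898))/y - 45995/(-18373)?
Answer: 182193845869/68457798 ≈ 2661.4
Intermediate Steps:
y = 85698 (y = 9*(-23*(-11 - 1*7)*23) = 9*(-23*(-11 - 7)*23) = 9*(-23*(-18)*23) = 9*(414*23) = 9*9522 = 85698)
((-16561 + 24588)*(17489 + 10898))/y - 45995/(-18373) = ((-16561 + 24588)*(17489 + 10898))/85698 - 45995/(-18373) = (8027*28387)*(1/85698) - 45995*(-1/18373) = 227862449*(1/85698) + 45995/18373 = 9907063/3726 + 45995/18373 = 182193845869/68457798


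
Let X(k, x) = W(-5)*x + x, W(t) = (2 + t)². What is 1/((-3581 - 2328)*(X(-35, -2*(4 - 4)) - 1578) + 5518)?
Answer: 1/9329920 ≈ 1.0718e-7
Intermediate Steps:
X(k, x) = 10*x (X(k, x) = (2 - 5)²*x + x = (-3)²*x + x = 9*x + x = 10*x)
1/((-3581 - 2328)*(X(-35, -2*(4 - 4)) - 1578) + 5518) = 1/((-3581 - 2328)*(10*(-2*(4 - 4)) - 1578) + 5518) = 1/(-5909*(10*(-2*0) - 1578) + 5518) = 1/(-5909*(10*0 - 1578) + 5518) = 1/(-5909*(0 - 1578) + 5518) = 1/(-5909*(-1578) + 5518) = 1/(9324402 + 5518) = 1/9329920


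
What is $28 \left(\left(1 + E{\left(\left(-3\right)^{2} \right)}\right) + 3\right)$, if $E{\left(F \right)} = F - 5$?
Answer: $224$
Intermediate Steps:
$E{\left(F \right)} = -5 + F$ ($E{\left(F \right)} = F - 5 = -5 + F$)
$28 \left(\left(1 + E{\left(\left(-3\right)^{2} \right)}\right) + 3\right) = 28 \left(\left(1 - \left(5 - \left(-3\right)^{2}\right)\right) + 3\right) = 28 \left(\left(1 + \left(-5 + 9\right)\right) + 3\right) = 28 \left(\left(1 + 4\right) + 3\right) = 28 \left(5 + 3\right) = 28 \cdot 8 = 224$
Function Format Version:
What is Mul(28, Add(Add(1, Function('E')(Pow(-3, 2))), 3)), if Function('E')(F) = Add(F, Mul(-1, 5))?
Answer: 224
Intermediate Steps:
Function('E')(F) = Add(-5, F) (Function('E')(F) = Add(F, -5) = Add(-5, F))
Mul(28, Add(Add(1, Function('E')(Pow(-3, 2))), 3)) = Mul(28, Add(Add(1, Add(-5, Pow(-3, 2))), 3)) = Mul(28, Add(Add(1, Add(-5, 9)), 3)) = Mul(28, Add(Add(1, 4), 3)) = Mul(28, Add(5, 3)) = Mul(28, 8) = 224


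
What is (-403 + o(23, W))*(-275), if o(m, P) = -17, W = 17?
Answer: 115500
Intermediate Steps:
(-403 + o(23, W))*(-275) = (-403 - 17)*(-275) = -420*(-275) = 115500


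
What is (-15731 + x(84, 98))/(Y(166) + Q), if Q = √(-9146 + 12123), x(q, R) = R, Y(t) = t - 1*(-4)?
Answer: -885870/8641 + 5211*√2977/8641 ≈ -69.616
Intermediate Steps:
Y(t) = 4 + t (Y(t) = t + 4 = 4 + t)
Q = √2977 ≈ 54.562
(-15731 + x(84, 98))/(Y(166) + Q) = (-15731 + 98)/((4 + 166) + √2977) = -15633/(170 + √2977)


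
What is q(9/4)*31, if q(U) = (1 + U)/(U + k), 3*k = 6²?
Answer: 403/57 ≈ 7.0702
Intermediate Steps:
k = 12 (k = (⅓)*6² = (⅓)*36 = 12)
q(U) = (1 + U)/(12 + U) (q(U) = (1 + U)/(U + 12) = (1 + U)/(12 + U))
q(9/4)*31 = ((1 + 9/4)/(12 + 9/4))*31 = ((13/4)/(57/4))*31 = ((4/57)*(13/4))*31 = (13/57)*31 = 403/57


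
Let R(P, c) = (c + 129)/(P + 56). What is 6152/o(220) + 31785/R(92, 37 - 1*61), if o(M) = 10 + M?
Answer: 36086912/805 ≈ 44828.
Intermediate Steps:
R(P, c) = (129 + c)/(56 + P)
6152/o(220) + 31785/R(92, 37 - 1*61) = 6152/(10 + 220) + 31785/(((129 + (37 - 1*61))/(56 + 92))) = 6152/230 + 31785/(((129 + (37 - 61))/148)) = 6152*(1/230) + 31785/(((129 - 24)/148)) = 3076/115 + 31785/(((1/148)*105)) = 3076/115 + 31785/(105/148) = 3076/115 + 31785*(148/105) = 3076/115 + 313612/7 = 36086912/805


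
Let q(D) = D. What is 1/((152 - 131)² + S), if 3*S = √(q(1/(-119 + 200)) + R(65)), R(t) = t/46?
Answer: 14788494/6521720543 - 27*√244306/6521720543 ≈ 0.0022655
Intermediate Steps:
R(t) = t/46 (R(t) = t*(1/46) = t/46)
S = √244306/1242 (S = √(1/(-119 + 200) + (1/46)*65)/3 = √(1/81 + 65/46)/3 = √(5311/3726)/3 = (√244306/414)/3 = √244306/1242 ≈ 0.39797)
1/((152 - 131)² + S) = 1/((152 - 131)² + √244306/1242) = 1/(21² + √244306/1242) = 1/(441 + √244306/1242)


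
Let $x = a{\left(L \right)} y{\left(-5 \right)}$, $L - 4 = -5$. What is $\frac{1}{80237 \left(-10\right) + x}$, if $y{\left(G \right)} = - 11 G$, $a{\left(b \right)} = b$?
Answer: $- \frac{1}{802425} \approx -1.2462 \cdot 10^{-6}$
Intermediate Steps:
$L = -1$ ($L = 4 - 5 = -1$)
$x = -55$ ($x = - \left(-11\right) \left(-5\right) = \left(-1\right) 55 = -55$)
$\frac{1}{80237 \left(-10\right) + x} = \frac{1}{80237 \left(-10\right) - 55} = \frac{1}{-802370 - 55} = \frac{1}{-802425} = - \frac{1}{802425}$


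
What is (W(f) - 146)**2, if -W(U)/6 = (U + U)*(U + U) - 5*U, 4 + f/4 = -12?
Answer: 10074136900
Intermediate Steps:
f = -64 (f = -16 + 4*(-12) = -16 - 48 = -64)
W(U) = -24*U**2 + 30*U (W(U) = -6*((U + U)*(U + U) - 5*U) = -6*((2*U)*(2*U) - 5*U) = -6*(4*U**2 - 5*U) = -6*(-5*U + 4*U**2) = -24*U**2 + 30*U)
(W(f) - 146)**2 = (6*(-64)*(5 - 4*(-64)) - 146)**2 = (6*(-64)*(5 + 256) - 146)**2 = (6*(-64)*261 - 146)**2 = (-100224 - 146)**2 = (-100370)**2 = 10074136900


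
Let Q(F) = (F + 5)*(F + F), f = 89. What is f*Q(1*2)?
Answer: 2492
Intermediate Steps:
Q(F) = 2*F*(5 + F) (Q(F) = (5 + F)*(2*F) = 2*F*(5 + F))
f*Q(1*2) = 89*(2*(1*2)*(5 + 1*2)) = 89*(2*2*(5 + 2)) = 89*(2*2*7) = 89*28 = 2492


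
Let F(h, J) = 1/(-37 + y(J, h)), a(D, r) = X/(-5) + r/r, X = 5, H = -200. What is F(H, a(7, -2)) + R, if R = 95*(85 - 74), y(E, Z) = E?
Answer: 38664/37 ≈ 1045.0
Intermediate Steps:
a(D, r) = 0 (a(D, r) = 5/(-5) + r/r = 5*(-⅕) + 1 = -1 + 1 = 0)
R = 1045 (R = 95*11 = 1045)
F(h, J) = 1/(-37 + J)
F(H, a(7, -2)) + R = 1/(-37 + 0) + 1045 = 1/(-37) + 1045 = -1/37 + 1045 = 38664/37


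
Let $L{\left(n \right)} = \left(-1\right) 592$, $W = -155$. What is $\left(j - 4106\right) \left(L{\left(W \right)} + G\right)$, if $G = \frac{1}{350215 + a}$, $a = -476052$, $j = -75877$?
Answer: $\frac{5958373976415}{125837} \approx 4.735 \cdot 10^{7}$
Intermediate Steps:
$L{\left(n \right)} = -592$
$G = - \frac{1}{125837}$ ($G = \frac{1}{350215 - 476052} = \frac{1}{-125837} = - \frac{1}{125837} \approx -7.9468 \cdot 10^{-6}$)
$\left(j - 4106\right) \left(L{\left(W \right)} + G\right) = \left(-75877 - 4106\right) \left(-592 - \frac{1}{125837}\right) = \left(-79983\right) \left(- \frac{74495505}{125837}\right) = \frac{5958373976415}{125837}$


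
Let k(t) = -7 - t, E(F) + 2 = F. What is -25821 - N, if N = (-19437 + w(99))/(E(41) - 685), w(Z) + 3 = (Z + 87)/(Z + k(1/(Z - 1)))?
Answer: -25091455477/970615 ≈ -25851.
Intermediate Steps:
E(F) = -2 + F
w(Z) = -3 + (87 + Z)/(-7 + Z - 1/(-1 + Z)) (w(Z) = -3 + (Z + 87)/(Z + (-7 - 1/(Z - 1))) = -3 + (87 + Z)/(Z + (-7 - 1/(-1 + Z))) = -3 + (87 + Z)/(-7 + Z - 1/(-1 + Z)))
N = 29205562/970615 (N = (-19437 + (-105 - 2*99**2 + 110*99)/(6 + 99**2 - 8*99))/((-2 + 41) - 685) = (-19437 + (-105 - 2*9801 + 10890)/(6 + 9801 - 792))/(39 - 685) = (-19437 + (-105 - 19602 + 10890)/9015)/(-646) = (-19437 + (1/9015)*(-8817))*(-1/646) = (-19437 - 2939/3005)*(-1/646) = -58411124/3005*(-1/646) = 29205562/970615 ≈ 30.090)
-25821 - N = -25821 - 1*29205562/970615 = -25821 - 29205562/970615 = -25091455477/970615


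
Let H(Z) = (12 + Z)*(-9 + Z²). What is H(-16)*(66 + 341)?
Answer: -402116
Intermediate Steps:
H(Z) = (-9 + Z²)*(12 + Z)
H(-16)*(66 + 341) = (-108 + (-16)³ - 9*(-16) + 12*(-16)²)*(66 + 341) = (-108 - 4096 + 144 + 12*256)*407 = (-108 - 4096 + 144 + 3072)*407 = -988*407 = -402116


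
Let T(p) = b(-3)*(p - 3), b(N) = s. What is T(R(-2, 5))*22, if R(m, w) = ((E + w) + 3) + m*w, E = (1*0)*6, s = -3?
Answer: 330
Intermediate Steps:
b(N) = -3
E = 0 (E = 0*6 = 0)
R(m, w) = 3 + w + m*w (R(m, w) = ((0 + w) + 3) + m*w = (w + 3) + m*w = (3 + w) + m*w = 3 + w + m*w)
T(p) = 9 - 3*p (T(p) = -3*(p - 3) = -3*(-3 + p) = 9 - 3*p)
T(R(-2, 5))*22 = (9 - 3*(3 + 5 - 2*5))*22 = (9 - 3*(3 + 5 - 10))*22 = (9 - 3*(-2))*22 = (9 + 6)*22 = 15*22 = 330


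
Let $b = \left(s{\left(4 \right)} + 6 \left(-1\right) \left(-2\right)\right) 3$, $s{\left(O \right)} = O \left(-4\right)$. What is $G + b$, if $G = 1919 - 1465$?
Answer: $442$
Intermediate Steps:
$G = 454$
$s{\left(O \right)} = - 4 O$
$b = -12$ ($b = \left(\left(-4\right) 4 + 6 \left(-1\right) \left(-2\right)\right) 3 = \left(-16 - -12\right) 3 = \left(-16 + 12\right) 3 = \left(-4\right) 3 = -12$)
$G + b = 454 - 12 = 442$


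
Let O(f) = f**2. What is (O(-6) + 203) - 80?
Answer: 159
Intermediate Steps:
(O(-6) + 203) - 80 = ((-6)**2 + 203) - 80 = (36 + 203) - 80 = 239 - 80 = 159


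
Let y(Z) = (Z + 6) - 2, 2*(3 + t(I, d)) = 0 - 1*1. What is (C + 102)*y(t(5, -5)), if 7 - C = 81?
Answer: 14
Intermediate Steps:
t(I, d) = -7/2 (t(I, d) = -3 + (0 - 1*1)/2 = -3 + (0 - 1)/2 = -3 + (½)*(-1) = -3 - ½ = -7/2)
C = -74 (C = 7 - 1*81 = 7 - 81 = -74)
y(Z) = 4 + Z (y(Z) = (6 + Z) - 2 = 4 + Z)
(C + 102)*y(t(5, -5)) = (-74 + 102)*(4 - 7/2) = 28*(½) = 14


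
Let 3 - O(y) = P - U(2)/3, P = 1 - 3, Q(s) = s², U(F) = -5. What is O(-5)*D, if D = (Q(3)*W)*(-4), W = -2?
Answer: 240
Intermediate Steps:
P = -2
D = 72 (D = (3²*(-2))*(-4) = (9*(-2))*(-4) = -18*(-4) = 72)
O(y) = 10/3 (O(y) = 3 - (-2 - (-5)/3) = 3 - (-2 - 1*(-5/3)) = 3 - (-2 + 5/3) = 3 - 1*(-⅓) = 3 + ⅓ = 10/3)
O(-5)*D = (10/3)*72 = 240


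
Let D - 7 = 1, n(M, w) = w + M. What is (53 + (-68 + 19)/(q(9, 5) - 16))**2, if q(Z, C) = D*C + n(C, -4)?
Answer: 1628176/625 ≈ 2605.1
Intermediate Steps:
n(M, w) = M + w
D = 8 (D = 7 + 1 = 8)
q(Z, C) = -4 + 9*C (q(Z, C) = 8*C + (C - 4) = 8*C + (-4 + C) = -4 + 9*C)
(53 + (-68 + 19)/(q(9, 5) - 16))**2 = (53 + (-68 + 19)/((-4 + 9*5) - 16))**2 = (53 - 49/((-4 + 45) - 16))**2 = (53 - 49/(41 - 16))**2 = (53 - 49/25)**2 = (1276/25)**2 = 1628176/625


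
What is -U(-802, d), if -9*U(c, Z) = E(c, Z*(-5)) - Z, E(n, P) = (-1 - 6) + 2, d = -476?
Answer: 157/3 ≈ 52.333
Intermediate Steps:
E(n, P) = -5 (E(n, P) = -7 + 2 = -5)
U(c, Z) = 5/9 + Z/9 (U(c, Z) = -(-5 - Z)/9 = 5/9 + Z/9)
-U(-802, d) = -(5/9 + (1/9)*(-476)) = -(5/9 - 476/9) = -1*(-157/3) = 157/3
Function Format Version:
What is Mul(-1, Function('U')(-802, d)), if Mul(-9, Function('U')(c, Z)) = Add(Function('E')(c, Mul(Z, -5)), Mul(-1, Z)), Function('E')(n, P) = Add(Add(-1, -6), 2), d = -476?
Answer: Rational(157, 3) ≈ 52.333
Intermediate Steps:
Function('E')(n, P) = -5 (Function('E')(n, P) = Add(-7, 2) = -5)
Function('U')(c, Z) = Add(Rational(5, 9), Mul(Rational(1, 9), Z)) (Function('U')(c, Z) = Mul(Rational(-1, 9), Add(-5, Mul(-1, Z))) = Add(Rational(5, 9), Mul(Rational(1, 9), Z)))
Mul(-1, Function('U')(-802, d)) = Mul(-1, Add(Rational(5, 9), Mul(Rational(1, 9), -476))) = Mul(-1, Add(Rational(5, 9), Rational(-476, 9))) = Mul(-1, Rational(-157, 3)) = Rational(157, 3)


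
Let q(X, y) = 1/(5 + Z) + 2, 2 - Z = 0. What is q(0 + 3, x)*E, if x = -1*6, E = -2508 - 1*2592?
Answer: -76500/7 ≈ -10929.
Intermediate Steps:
Z = 2 (Z = 2 - 1*0 = 2 + 0 = 2)
E = -5100 (E = -2508 - 2592 = -5100)
x = -6
q(X, y) = 15/7 (q(X, y) = 1/(5 + 2) + 2 = 1/7 + 2 = ⅐ + 2 = 15/7)
q(0 + 3, x)*E = (15/7)*(-5100) = -76500/7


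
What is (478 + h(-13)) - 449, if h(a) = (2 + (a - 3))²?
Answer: 225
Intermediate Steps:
h(a) = (-1 + a)² (h(a) = (2 + (-3 + a))² = (-1 + a)²)
(478 + h(-13)) - 449 = (478 + (-1 - 13)²) - 449 = (478 + (-14)²) - 449 = (478 + 196) - 449 = 674 - 449 = 225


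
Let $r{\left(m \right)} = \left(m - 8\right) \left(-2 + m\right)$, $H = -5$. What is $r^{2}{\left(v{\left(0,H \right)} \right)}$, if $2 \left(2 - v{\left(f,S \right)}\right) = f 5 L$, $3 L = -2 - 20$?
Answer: $0$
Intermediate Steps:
$L = - \frac{22}{3}$ ($L = \frac{-2 - 20}{3} = \frac{1}{3} \left(-22\right) = - \frac{22}{3} \approx -7.3333$)
$v{\left(f,S \right)} = 2 + \frac{55 f}{3}$ ($v{\left(f,S \right)} = 2 - \frac{f 5 \left(- \frac{22}{3}\right)}{2} = 2 - \frac{5 f \left(- \frac{22}{3}\right)}{2} = 2 - \frac{\left(- \frac{110}{3}\right) f}{2} = 2 + \frac{55 f}{3}$)
$r{\left(m \right)} = \left(-8 + m\right) \left(-2 + m\right)$
$r^{2}{\left(v{\left(0,H \right)} \right)} = \left(16 + \left(2 + \frac{55}{3} \cdot 0\right)^{2} - 10 \left(2 + \frac{55}{3} \cdot 0\right)\right)^{2} = \left(16 + \left(2 + 0\right)^{2} - 10 \left(2 + 0\right)\right)^{2} = \left(16 + 2^{2} - 20\right)^{2} = \left(16 + 4 - 20\right)^{2} = 0^{2} = 0$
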